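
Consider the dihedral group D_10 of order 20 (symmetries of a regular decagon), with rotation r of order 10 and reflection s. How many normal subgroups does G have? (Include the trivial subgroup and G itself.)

G has 22 subgroups. Checking conjugation-invariance by order — order 1: 1/1 normal; order 2: 1/11 normal; order 4: 0/5 normal; order 5: 1/1 normal; order 10: 3/3 normal; order 20: 1/1 normal.
Total normal subgroups: 7.

7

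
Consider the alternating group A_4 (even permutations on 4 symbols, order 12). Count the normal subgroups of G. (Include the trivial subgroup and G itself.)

3

G has 10 subgroups. Checking conjugation-invariance by order — order 1: 1/1 normal; order 2: 0/3 normal; order 3: 0/4 normal; order 4: 1/1 normal; order 12: 1/1 normal.
Total normal subgroups: 3.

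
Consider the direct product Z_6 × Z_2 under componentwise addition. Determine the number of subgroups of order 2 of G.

|G| = 12 and 2 | 12, so subgroups of order 2 are possible by Lagrange.
The subgroups of order 2 are: {(0,0), (0,1)}; {(0,0), (3,0)}; {(0,0), (3,1)}.
So G has 3 subgroups of order 2.

3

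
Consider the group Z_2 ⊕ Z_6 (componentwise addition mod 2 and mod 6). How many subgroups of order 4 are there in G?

1

|G| = 12 and 4 | 12, so subgroups of order 4 are possible by Lagrange.
The subgroups of order 4 are: {(0,0), (0,3), (1,0), (1,3)}.
So G has 1 subgroup of order 4.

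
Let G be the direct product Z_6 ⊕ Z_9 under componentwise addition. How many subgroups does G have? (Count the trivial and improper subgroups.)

|G| = 54, so by Lagrange every subgroup order divides 54. Divisors: 1, 2, 3, 6, 9, 18, 27, 54.
Subgroups by order — order 1: 1; order 2: 1; order 3: 4; order 6: 4; order 9: 4; order 18: 4; order 27: 1; order 54: 1.
Total: 1 + 1 + 4 + 4 + 4 + 4 + 1 + 1 = 20.

20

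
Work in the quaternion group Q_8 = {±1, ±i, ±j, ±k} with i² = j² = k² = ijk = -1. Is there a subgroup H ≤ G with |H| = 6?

No

6 does not divide |G| = 8, so by Lagrange no subgroup of order 6 exists.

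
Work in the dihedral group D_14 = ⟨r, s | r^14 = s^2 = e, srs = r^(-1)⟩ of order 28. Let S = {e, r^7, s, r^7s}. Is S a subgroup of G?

|S| = 4 divides |G| = 28, consistent with Lagrange.
S contains the identity, every element's inverse is in S, and S is closed under ·: it is a subgroup.

Yes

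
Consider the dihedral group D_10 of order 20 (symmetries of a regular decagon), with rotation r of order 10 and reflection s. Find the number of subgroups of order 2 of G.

11

|G| = 20 and 2 | 20, so subgroups of order 2 are possible by Lagrange.
The subgroups of order 2 are: {e, r^2s}; {e, r^3s}; {e, r^4s}; {e, r^5}; … (11 in all).
So G has 11 subgroups of order 2.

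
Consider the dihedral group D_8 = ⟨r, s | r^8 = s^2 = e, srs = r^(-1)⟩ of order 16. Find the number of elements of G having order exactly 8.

The elements of order 8 are: r, r^3, r^5, r^7.
That's 4.

4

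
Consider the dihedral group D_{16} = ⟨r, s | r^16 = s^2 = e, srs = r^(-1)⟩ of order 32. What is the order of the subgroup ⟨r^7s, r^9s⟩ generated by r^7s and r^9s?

|⟨r^7s⟩| = 2 and |⟨r^9s⟩| = 2, so |H| is a multiple of lcm(2, 2) = 2 and divides |G| = 32.
Closing under the operation: H = {e, r^2, r^4, r^6, r^8, r^10, r^12, r^14, rs, r^3s, r^5s, r^7s, r^9s, r^11s, r^13s, r^15s}, so |H| = 16.

16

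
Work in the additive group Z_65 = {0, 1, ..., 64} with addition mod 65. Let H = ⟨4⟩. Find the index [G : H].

|⟨4⟩| = 65 and |G| = 65.
By Lagrange, [G : H] = |G|/|H| = 65/65 = 1.

1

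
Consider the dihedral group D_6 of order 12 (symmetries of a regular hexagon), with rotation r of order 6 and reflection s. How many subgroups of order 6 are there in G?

3

|G| = 12 and 6 | 12, so subgroups of order 6 are possible by Lagrange.
The subgroups of order 6 are: {e, r, r^2, r^3, r^4, r^5}; {e, r^2, r^4, s, r^2s, r^4s}; {e, r^2, r^4, rs, r^3s, r^5s}.
So G has 3 subgroups of order 6.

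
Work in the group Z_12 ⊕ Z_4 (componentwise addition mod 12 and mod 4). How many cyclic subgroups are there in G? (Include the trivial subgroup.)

20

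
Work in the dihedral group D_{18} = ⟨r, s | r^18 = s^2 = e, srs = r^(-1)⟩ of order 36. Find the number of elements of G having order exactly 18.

6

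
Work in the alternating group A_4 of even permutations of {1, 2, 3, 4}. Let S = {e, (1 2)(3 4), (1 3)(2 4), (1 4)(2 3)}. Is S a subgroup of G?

Yes

|S| = 4 divides |G| = 12, consistent with Lagrange.
S contains the identity, every element's inverse is in S, and S is closed under ∘: it is a subgroup.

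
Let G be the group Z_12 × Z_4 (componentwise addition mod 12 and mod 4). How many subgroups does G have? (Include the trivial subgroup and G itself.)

30

|G| = 48, so by Lagrange every subgroup order divides 48. Divisors: 1, 2, 3, 4, 6, 8, 12, 16, 24, 48.
Subgroups by order — order 1: 1; order 2: 3; order 3: 1; order 4: 7; order 6: 3; order 8: 3; order 12: 7; order 16: 1; order 24: 3; order 48: 1.
Total: 1 + 3 + 1 + 7 + 3 + 3 + 7 + 1 + 3 + 1 = 30.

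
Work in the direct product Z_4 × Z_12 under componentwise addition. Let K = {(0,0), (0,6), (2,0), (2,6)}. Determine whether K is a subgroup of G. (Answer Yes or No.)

|K| = 4 divides |G| = 48, consistent with Lagrange.
K contains the identity, every element's inverse is in K, and K is closed under +: it is a subgroup.

Yes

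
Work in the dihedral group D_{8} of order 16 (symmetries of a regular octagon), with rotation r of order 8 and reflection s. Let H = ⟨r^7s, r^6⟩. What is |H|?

|⟨r^7s⟩| = 2 and |⟨r^6⟩| = 4, so |H| is a multiple of lcm(2, 4) = 4 and divides |G| = 16.
Closing under the operation: H = {e, r^2, r^4, r^6, rs, r^3s, r^5s, r^7s}, so |H| = 8.

8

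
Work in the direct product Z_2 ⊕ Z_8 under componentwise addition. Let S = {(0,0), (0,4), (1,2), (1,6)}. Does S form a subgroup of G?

Yes

|S| = 4 divides |G| = 16, consistent with Lagrange.
S contains the identity, every element's inverse is in S, and S is closed under +: it is a subgroup.
In fact S = ⟨(1,6)⟩.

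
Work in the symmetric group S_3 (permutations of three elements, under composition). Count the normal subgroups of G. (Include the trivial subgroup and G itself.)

3

G has 6 subgroups. Checking conjugation-invariance by order — order 1: 1/1 normal; order 2: 0/3 normal; order 3: 1/1 normal; order 6: 1/1 normal.
Total normal subgroups: 3.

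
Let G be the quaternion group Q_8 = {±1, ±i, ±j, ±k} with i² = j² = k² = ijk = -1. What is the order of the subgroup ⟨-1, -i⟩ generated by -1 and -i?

|⟨-1⟩| = 2 and |⟨-i⟩| = 4, so |H| is a multiple of lcm(2, 4) = 4 and divides |G| = 8.
Closing under the operation: H = {1, -1, i, -i}, so |H| = 4.

4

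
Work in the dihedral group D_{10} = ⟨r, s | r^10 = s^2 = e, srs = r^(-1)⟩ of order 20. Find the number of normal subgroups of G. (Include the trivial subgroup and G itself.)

G has 22 subgroups. Checking conjugation-invariance by order — order 1: 1/1 normal; order 2: 1/11 normal; order 4: 0/5 normal; order 5: 1/1 normal; order 10: 3/3 normal; order 20: 1/1 normal.
Total normal subgroups: 7.

7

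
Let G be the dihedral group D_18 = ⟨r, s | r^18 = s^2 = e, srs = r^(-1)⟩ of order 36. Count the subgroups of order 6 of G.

7

|G| = 36 and 6 | 36, so subgroups of order 6 are possible by Lagrange.
The subgroups of order 6 are: {e, r^6, r^12, r^4s, r^10s, r^16s}; {e, r^6, r^12, r^5s, r^11s, r^17s}; {e, r^6, r^12, s, r^6s, r^12s}; {e, r^6, r^12, rs, r^7s, r^13s}; … (7 in all).
So G has 7 subgroups of order 6.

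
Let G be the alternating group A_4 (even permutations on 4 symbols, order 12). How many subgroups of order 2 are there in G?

|G| = 12 and 2 | 12, so subgroups of order 2 are possible by Lagrange.
The subgroups of order 2 are: {e, (1 2)(3 4)}; {e, (1 3)(2 4)}; {e, (1 4)(2 3)}.
So G has 3 subgroups of order 2.

3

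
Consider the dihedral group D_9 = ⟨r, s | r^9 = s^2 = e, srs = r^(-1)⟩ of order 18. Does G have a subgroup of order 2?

Yes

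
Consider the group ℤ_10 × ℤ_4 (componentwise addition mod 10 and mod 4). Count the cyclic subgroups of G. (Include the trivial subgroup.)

Group the elements of G by the cyclic subgroup they generate; each cyclic subgroup of order d accounts for φ(d) elements.
Cyclic subgroups by order — order 1: 1; order 2: 3; order 4: 2; order 5: 1; order 10: 3; order 20: 2.
Total: 12.

12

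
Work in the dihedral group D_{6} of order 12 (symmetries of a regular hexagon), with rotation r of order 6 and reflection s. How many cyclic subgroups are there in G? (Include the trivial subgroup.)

10

Group the elements of G by the cyclic subgroup they generate; each cyclic subgroup of order d accounts for φ(d) elements.
Cyclic subgroups by order — order 1: 1; order 2: 7; order 3: 1; order 6: 1.
Total: 10.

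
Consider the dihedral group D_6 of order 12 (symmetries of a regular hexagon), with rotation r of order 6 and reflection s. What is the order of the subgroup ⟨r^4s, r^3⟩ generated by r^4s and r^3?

4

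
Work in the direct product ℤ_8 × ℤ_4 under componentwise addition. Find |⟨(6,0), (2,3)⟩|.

16

|⟨(6,0)⟩| = 4 and |⟨(2,3)⟩| = 4, so |H| is a multiple of lcm(4, 4) = 4 and divides |G| = 32.
Closing under the operation: H = {(0,0), (0,1), (0,2), (0,3), (2,0), (2,1), (2,2), (2,3), (4,0), (4,1), (4,2), (4,3), (6,0), (6,1), (6,2), (6,3)}, so |H| = 16.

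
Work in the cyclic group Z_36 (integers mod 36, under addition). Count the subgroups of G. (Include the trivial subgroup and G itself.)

9

Subgroups of the cyclic group Z_36 correspond bijectively to divisors of 36.
Divisors of 36: 1, 2, 3, 4, 6, 9, 12, 18, 36.
So Z_36 has 9 subgroups.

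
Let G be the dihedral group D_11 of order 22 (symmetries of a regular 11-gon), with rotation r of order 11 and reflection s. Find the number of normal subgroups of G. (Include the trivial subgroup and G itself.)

3

G has 14 subgroups. Checking conjugation-invariance by order — order 1: 1/1 normal; order 2: 0/11 normal; order 11: 1/1 normal; order 22: 1/1 normal.
Total normal subgroups: 3.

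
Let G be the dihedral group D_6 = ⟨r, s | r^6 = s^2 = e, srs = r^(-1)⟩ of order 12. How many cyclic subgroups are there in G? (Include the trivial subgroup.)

A cyclic subgroup of order d is generated by each of its φ(d) elements of order d, so the cyclic subgroups of order d number (#elements of order d)/φ(d).
Cyclic subgroups by order — order 1: 1; order 2: 7; order 3: 1; order 6: 1.
Total: 10.

10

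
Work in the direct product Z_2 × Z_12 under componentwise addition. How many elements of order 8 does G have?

An element (a,b) has order lcm(ord(a), ord(b)); count pairs with lcm equal to 8.
Enumerating gives 0 such elements.

0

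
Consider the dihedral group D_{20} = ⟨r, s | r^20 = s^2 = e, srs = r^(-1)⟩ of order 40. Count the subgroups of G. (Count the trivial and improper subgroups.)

48

|G| = 40, so by Lagrange every subgroup order divides 40. Divisors: 1, 2, 4, 5, 8, 10, 20, 40.
Subgroups by order — order 1: 1; order 2: 21; order 4: 11; order 5: 1; order 8: 5; order 10: 5; order 20: 3; order 40: 1.
Total: 1 + 21 + 11 + 1 + 5 + 5 + 3 + 1 = 48.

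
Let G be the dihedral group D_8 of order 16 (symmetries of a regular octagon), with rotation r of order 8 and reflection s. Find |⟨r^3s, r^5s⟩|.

8

|⟨r^3s⟩| = 2 and |⟨r^5s⟩| = 2, so |H| is a multiple of lcm(2, 2) = 2 and divides |G| = 16.
Closing under the operation: H = {e, r^2, r^4, r^6, rs, r^3s, r^5s, r^7s}, so |H| = 8.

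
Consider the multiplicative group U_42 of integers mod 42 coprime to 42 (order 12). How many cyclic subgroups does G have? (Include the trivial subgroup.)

8

Group the elements of G by the cyclic subgroup they generate; each cyclic subgroup of order d accounts for φ(d) elements.
Cyclic subgroups by order — order 1: 1; order 2: 3; order 3: 1; order 6: 3.
Total: 8.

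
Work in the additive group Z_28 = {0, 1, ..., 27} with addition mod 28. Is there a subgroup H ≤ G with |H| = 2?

2 | 28. A subgroup of order 2 is {0, 14}.

Yes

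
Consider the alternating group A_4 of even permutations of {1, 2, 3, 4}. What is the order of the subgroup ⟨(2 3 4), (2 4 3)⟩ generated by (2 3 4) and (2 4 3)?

|⟨(2 3 4)⟩| = 3 and |⟨(2 4 3)⟩| = 3, so |H| is a multiple of lcm(3, 3) = 3 and divides |G| = 12.
Closing under the operation: H = {e, (2 3 4), (2 4 3)}, so |H| = 3.

3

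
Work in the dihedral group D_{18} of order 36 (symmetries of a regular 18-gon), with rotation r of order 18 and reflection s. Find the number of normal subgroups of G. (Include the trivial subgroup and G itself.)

G has 45 subgroups. Checking conjugation-invariance by order — order 1: 1/1 normal; order 2: 1/19 normal; order 3: 1/1 normal; order 4: 0/9 normal; order 6: 1/7 normal; order 9: 1/1 normal; order 12: 0/3 normal; order 18: 3/3 normal; order 36: 1/1 normal.
Total normal subgroups: 9.

9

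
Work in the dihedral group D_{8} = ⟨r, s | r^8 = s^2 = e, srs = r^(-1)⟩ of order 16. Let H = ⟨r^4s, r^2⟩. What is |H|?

8

|⟨r^4s⟩| = 2 and |⟨r^2⟩| = 4, so |H| is a multiple of lcm(2, 4) = 4 and divides |G| = 16.
Closing under the operation: H = {e, r^2, r^4, r^6, s, r^2s, r^4s, r^6s}, so |H| = 8.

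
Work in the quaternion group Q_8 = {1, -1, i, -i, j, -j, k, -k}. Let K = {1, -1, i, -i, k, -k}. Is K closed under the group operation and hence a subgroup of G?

|K| = 6 does not divide |G| = 8, so by Lagrange K is not a subgroup.

No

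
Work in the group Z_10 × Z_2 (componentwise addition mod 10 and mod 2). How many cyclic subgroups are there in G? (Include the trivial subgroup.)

8

A cyclic subgroup of order d is generated by each of its φ(d) elements of order d, so the cyclic subgroups of order d number (#elements of order d)/φ(d).
Cyclic subgroups by order — order 1: 1; order 2: 3; order 5: 1; order 10: 3.
Total: 8.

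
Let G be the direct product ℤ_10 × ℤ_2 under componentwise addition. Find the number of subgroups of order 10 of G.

3

|G| = 20 and 10 | 20, so subgroups of order 10 are possible by Lagrange.
The subgroups of order 10 are: {(0,0), (0,1), (2,0), (2,1), (4,0), (4,1), (6,0), (6,1), (8,0), (8,1)}; {(0,0), (1,0), (2,0), (3,0), (4,0), (5,0), (6,0), (7,0), (8,0), (9,0)}; {(0,0), (1,1), (2,0), (3,1), (4,0), (5,1), (6,0), (7,1), (8,0), (9,1)}.
So G has 3 subgroups of order 10.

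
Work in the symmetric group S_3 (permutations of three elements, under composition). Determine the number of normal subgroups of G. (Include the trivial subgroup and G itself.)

G has 6 subgroups. Checking conjugation-invariance by order — order 1: 1/1 normal; order 2: 0/3 normal; order 3: 1/1 normal; order 6: 1/1 normal.
Total normal subgroups: 3.

3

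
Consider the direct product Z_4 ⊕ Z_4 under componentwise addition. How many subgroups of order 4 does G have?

7

|G| = 16 and 4 | 16, so subgroups of order 4 are possible by Lagrange.
The subgroups of order 4 are: {(0,0), (0,1), (0,2), (0,3)}; {(0,0), (0,2), (2,0), (2,2)}; {(0,0), (0,2), (2,1), (2,3)}; {(0,0), (1,0), (2,0), (3,0)}; … (7 in all).
So G has 7 subgroups of order 4.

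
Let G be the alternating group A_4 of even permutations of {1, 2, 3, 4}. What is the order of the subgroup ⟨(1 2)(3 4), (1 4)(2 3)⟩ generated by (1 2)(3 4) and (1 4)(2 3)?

|⟨(1 2)(3 4)⟩| = 2 and |⟨(1 4)(2 3)⟩| = 2, so |H| is a multiple of lcm(2, 2) = 2 and divides |G| = 12.
Closing under the operation: H = {e, (1 2)(3 4), (1 3)(2 4), (1 4)(2 3)}, so |H| = 4.

4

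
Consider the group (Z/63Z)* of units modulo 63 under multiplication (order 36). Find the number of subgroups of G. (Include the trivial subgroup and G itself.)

30

|G| = 36, so by Lagrange every subgroup order divides 36. Divisors: 1, 2, 3, 4, 6, 9, 12, 18, 36.
Subgroups by order — order 1: 1; order 2: 3; order 3: 4; order 4: 1; order 6: 12; order 9: 1; order 12: 4; order 18: 3; order 36: 1.
Total: 1 + 3 + 4 + 1 + 12 + 1 + 4 + 3 + 1 = 30.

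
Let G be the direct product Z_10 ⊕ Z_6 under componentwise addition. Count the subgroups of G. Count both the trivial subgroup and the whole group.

20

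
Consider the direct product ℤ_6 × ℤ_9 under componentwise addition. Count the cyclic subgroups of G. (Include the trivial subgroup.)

Group the elements of G by the cyclic subgroup they generate; each cyclic subgroup of order d accounts for φ(d) elements.
Cyclic subgroups by order — order 1: 1; order 2: 1; order 3: 4; order 6: 4; order 9: 3; order 18: 3.
Total: 16.

16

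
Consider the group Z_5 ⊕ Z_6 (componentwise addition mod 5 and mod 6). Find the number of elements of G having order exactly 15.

An element (a,b) has order lcm(ord(a), ord(b)); count pairs with lcm equal to 15.
Enumerating gives 8 such elements.

8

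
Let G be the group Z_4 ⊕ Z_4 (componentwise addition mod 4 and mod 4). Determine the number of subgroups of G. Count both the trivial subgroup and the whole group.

15

|G| = 16, so by Lagrange every subgroup order divides 16. Divisors: 1, 2, 4, 8, 16.
Subgroups by order — order 1: 1; order 2: 3; order 4: 7; order 8: 3; order 16: 1.
Total: 1 + 3 + 7 + 3 + 1 = 15.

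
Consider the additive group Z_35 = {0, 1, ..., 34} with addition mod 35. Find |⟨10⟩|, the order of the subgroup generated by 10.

In Z_35, the order of an element a is n/gcd(a, n).
gcd(10, 35) = 5, so |⟨10⟩| = 35/5 = 7.

7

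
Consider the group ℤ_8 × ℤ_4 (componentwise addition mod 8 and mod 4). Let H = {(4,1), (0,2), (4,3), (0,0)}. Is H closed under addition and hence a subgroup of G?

|H| = 4 divides |G| = 32, consistent with Lagrange.
H contains the identity, every element's inverse is in H, and H is closed under +: it is a subgroup.
In fact H = ⟨(4,3)⟩.

Yes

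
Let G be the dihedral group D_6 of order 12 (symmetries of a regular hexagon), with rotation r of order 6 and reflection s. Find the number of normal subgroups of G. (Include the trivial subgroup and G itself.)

7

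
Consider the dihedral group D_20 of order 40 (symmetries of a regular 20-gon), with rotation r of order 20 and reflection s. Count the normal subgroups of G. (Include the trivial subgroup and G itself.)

9

G has 48 subgroups. Checking conjugation-invariance by order — order 1: 1/1 normal; order 2: 1/21 normal; order 4: 1/11 normal; order 5: 1/1 normal; order 8: 0/5 normal; order 10: 1/5 normal; order 20: 3/3 normal; order 40: 1/1 normal.
Total normal subgroups: 9.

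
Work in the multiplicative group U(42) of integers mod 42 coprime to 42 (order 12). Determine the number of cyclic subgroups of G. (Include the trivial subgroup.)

Group the elements of G by the cyclic subgroup they generate; each cyclic subgroup of order d accounts for φ(d) elements.
Cyclic subgroups by order — order 1: 1; order 2: 3; order 3: 1; order 6: 3.
Total: 8.

8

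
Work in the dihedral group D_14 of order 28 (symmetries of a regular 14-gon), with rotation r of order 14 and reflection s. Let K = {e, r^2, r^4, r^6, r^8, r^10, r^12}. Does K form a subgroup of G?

Yes

|K| = 7 divides |G| = 28, consistent with Lagrange.
K contains the identity, every element's inverse is in K, and K is closed under ·: it is a subgroup.
In fact K = ⟨r^4⟩.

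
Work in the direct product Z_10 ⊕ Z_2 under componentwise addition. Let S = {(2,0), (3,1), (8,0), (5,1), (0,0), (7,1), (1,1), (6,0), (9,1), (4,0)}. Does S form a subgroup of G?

Yes

|S| = 10 divides |G| = 20, consistent with Lagrange.
S contains the identity, every element's inverse is in S, and S is closed under +: it is a subgroup.
In fact S = ⟨(7,1)⟩.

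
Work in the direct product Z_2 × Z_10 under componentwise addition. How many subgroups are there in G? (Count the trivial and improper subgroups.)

10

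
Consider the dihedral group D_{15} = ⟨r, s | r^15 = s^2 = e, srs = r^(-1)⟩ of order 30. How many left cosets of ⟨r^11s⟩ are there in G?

|⟨r^11s⟩| = 2 and |G| = 30.
By Lagrange, [G : H] = |G|/|H| = 30/2 = 15.

15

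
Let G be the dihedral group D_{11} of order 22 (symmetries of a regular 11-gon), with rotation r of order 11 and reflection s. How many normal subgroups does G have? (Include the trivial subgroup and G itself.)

G has 14 subgroups. Checking conjugation-invariance by order — order 1: 1/1 normal; order 2: 0/11 normal; order 11: 1/1 normal; order 22: 1/1 normal.
Total normal subgroups: 3.

3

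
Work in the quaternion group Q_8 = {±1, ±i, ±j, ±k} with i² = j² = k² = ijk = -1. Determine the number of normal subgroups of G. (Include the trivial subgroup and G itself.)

6

G has 6 subgroups. Checking conjugation-invariance by order — order 1: 1/1 normal; order 2: 1/1 normal; order 4: 3/3 normal; order 8: 1/1 normal.
Total normal subgroups: 6.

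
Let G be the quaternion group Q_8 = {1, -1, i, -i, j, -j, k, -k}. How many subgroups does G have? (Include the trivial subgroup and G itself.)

|G| = 8, so by Lagrange every subgroup order divides 8. Divisors: 1, 2, 4, 8.
Subgroups by order — order 1: 1; order 2: 1; order 4: 3; order 8: 1.
Total: 1 + 1 + 3 + 1 = 6.

6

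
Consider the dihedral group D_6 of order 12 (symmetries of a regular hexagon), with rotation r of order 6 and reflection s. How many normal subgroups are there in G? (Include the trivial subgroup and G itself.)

7

G has 16 subgroups. Checking conjugation-invariance by order — order 1: 1/1 normal; order 2: 1/7 normal; order 3: 1/1 normal; order 4: 0/3 normal; order 6: 3/3 normal; order 12: 1/1 normal.
Total normal subgroups: 7.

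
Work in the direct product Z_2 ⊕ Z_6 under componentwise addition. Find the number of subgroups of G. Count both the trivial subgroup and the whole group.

|G| = 12, so by Lagrange every subgroup order divides 12. Divisors: 1, 2, 3, 4, 6, 12.
Subgroups by order — order 1: 1; order 2: 3; order 3: 1; order 4: 1; order 6: 3; order 12: 1.
Total: 1 + 3 + 1 + 1 + 3 + 1 = 10.

10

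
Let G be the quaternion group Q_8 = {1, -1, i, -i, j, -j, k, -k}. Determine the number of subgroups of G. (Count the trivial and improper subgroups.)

|G| = 8, so by Lagrange every subgroup order divides 8. Divisors: 1, 2, 4, 8.
Subgroups by order — order 1: 1; order 2: 1; order 4: 3; order 8: 1.
Total: 1 + 1 + 3 + 1 = 6.

6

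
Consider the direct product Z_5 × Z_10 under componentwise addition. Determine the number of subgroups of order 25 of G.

|G| = 50 and 25 | 50, so subgroups of order 25 are possible by Lagrange.
The subgroups of order 25 are: {(0,0), (0,2), (0,4), (0,6), (0,8), (1,0), (1,2), (1,4), (1,6), (1,8), (2,0), (2,2), (2,4), (2,6), (2,8), (3,0), (3,2), (3,4), (3,6), (3,8), (4,0), (4,2), (4,4), (4,6), (4,8)}.
So G has 1 subgroup of order 25.

1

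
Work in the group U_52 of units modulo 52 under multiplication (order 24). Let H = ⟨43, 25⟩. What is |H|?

12

|⟨43⟩| = 6 and |⟨25⟩| = 2, so |H| is a multiple of lcm(6, 2) = 6 and divides |G| = 24.
Closing under the operation: H = {1, 3, 9, 17, 23, 25, 27, 29, 35, 43, 49, 51}, so |H| = 12.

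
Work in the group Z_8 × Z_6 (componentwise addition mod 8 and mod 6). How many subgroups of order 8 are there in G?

3

|G| = 48 and 8 | 48, so subgroups of order 8 are possible by Lagrange.
The subgroups of order 8 are: {(0,0), (0,3), (2,0), (2,3), (4,0), (4,3), (6,0), (6,3)}; {(0,0), (1,0), (2,0), (3,0), (4,0), (5,0), (6,0), (7,0)}; {(0,0), (1,3), (2,0), (3,3), (4,0), (5,3), (6,0), (7,3)}.
So G has 3 subgroups of order 8.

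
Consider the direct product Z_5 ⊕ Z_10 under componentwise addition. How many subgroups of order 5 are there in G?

|G| = 50 and 5 | 50, so subgroups of order 5 are possible by Lagrange.
The subgroups of order 5 are: {(0,0), (0,2), (0,4), (0,6), (0,8)}; {(0,0), (1,0), (2,0), (3,0), (4,0)}; {(0,0), (1,2), (2,4), (3,6), (4,8)}; {(0,0), (1,4), (2,8), (3,2), (4,6)}; … (6 in all).
So G has 6 subgroups of order 5.

6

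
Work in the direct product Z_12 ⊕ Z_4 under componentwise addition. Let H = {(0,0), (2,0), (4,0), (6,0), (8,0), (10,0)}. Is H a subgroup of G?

Yes

|H| = 6 divides |G| = 48, consistent with Lagrange.
H contains the identity, every element's inverse is in H, and H is closed under +: it is a subgroup.
In fact H = ⟨(10,0)⟩.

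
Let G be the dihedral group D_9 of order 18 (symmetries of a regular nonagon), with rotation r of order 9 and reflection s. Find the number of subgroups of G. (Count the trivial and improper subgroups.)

16

|G| = 18, so by Lagrange every subgroup order divides 18. Divisors: 1, 2, 3, 6, 9, 18.
Subgroups by order — order 1: 1; order 2: 9; order 3: 1; order 6: 3; order 9: 1; order 18: 1.
Total: 1 + 9 + 1 + 3 + 1 + 1 = 16.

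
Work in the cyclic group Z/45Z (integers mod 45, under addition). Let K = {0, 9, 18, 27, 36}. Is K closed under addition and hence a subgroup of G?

|K| = 5 divides |G| = 45, consistent with Lagrange.
K contains the identity, every element's inverse is in K, and K is closed under +: it is a subgroup.
In fact K = ⟨18⟩.

Yes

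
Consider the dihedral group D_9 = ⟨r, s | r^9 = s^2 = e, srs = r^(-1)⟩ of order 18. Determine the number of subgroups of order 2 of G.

9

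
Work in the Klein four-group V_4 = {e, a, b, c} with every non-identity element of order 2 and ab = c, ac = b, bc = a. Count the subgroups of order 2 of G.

3

|G| = 4 and 2 | 4, so subgroups of order 2 are possible by Lagrange.
The subgroups of order 2 are: {e, a}; {e, b}; {e, c}.
So G has 3 subgroups of order 2.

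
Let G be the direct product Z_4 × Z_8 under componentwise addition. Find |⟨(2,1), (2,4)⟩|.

16

|⟨(2,1)⟩| = 8 and |⟨(2,4)⟩| = 2, so |H| is a multiple of lcm(8, 2) = 8 and divides |G| = 32.
Closing under the operation: H = {(0,0), (0,1), (0,2), (0,3), (0,4), (0,5), (0,6), (0,7), (2,0), (2,1), (2,2), (2,3), (2,4), (2,5), (2,6), (2,7)}, so |H| = 16.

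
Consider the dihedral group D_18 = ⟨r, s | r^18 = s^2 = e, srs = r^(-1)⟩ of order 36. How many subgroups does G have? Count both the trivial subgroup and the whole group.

45

|G| = 36, so by Lagrange every subgroup order divides 36. Divisors: 1, 2, 3, 4, 6, 9, 12, 18, 36.
Subgroups by order — order 1: 1; order 2: 19; order 3: 1; order 4: 9; order 6: 7; order 9: 1; order 12: 3; order 18: 3; order 36: 1.
Total: 1 + 19 + 1 + 9 + 7 + 1 + 3 + 3 + 1 = 45.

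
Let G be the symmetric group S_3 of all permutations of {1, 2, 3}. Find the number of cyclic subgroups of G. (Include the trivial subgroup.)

A cyclic subgroup of order d is generated by each of its φ(d) elements of order d, so the cyclic subgroups of order d number (#elements of order d)/φ(d).
Cyclic subgroups by order — order 1: 1; order 2: 3; order 3: 1.
Total: 5.

5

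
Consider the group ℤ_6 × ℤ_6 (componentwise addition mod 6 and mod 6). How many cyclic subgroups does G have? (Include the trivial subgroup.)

20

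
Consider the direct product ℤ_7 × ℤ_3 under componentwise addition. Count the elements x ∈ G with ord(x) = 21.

12

An element (a,b) has order lcm(ord(a), ord(b)); count pairs with lcm equal to 21.
Enumerating gives 12 such elements.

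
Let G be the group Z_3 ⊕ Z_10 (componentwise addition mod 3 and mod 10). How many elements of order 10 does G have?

An element (a,b) has order lcm(ord(a), ord(b)); count pairs with lcm equal to 10.
Enumerating gives 4 such elements.

4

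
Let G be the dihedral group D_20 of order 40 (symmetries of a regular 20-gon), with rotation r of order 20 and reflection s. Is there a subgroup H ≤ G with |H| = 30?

30 does not divide |G| = 40, so by Lagrange no subgroup of order 30 exists.

No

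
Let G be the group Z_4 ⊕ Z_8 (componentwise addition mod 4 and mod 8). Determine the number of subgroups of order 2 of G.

3

|G| = 32 and 2 | 32, so subgroups of order 2 are possible by Lagrange.
The subgroups of order 2 are: {(0,0), (0,4)}; {(0,0), (2,0)}; {(0,0), (2,4)}.
So G has 3 subgroups of order 2.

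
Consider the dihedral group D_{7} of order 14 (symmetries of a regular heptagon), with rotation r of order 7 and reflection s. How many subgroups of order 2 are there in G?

7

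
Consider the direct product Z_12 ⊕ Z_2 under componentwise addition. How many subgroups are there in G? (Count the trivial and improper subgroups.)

16

|G| = 24, so by Lagrange every subgroup order divides 24. Divisors: 1, 2, 3, 4, 6, 8, 12, 24.
Subgroups by order — order 1: 1; order 2: 3; order 3: 1; order 4: 3; order 6: 3; order 8: 1; order 12: 3; order 24: 1.
Total: 1 + 3 + 1 + 3 + 3 + 1 + 3 + 1 = 16.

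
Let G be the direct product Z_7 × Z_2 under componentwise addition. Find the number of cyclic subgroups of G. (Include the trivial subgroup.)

A cyclic subgroup of order d is generated by each of its φ(d) elements of order d, so the cyclic subgroups of order d number (#elements of order d)/φ(d).
Cyclic subgroups by order — order 1: 1; order 2: 1; order 7: 1; order 14: 1.
Total: 4.

4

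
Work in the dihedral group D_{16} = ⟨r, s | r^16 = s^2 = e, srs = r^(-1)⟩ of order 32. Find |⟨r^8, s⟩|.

4

|⟨r^8⟩| = 2 and |⟨s⟩| = 2, so |H| is a multiple of lcm(2, 2) = 2 and divides |G| = 32.
Closing under the operation: H = {e, r^8, s, r^8s}, so |H| = 4.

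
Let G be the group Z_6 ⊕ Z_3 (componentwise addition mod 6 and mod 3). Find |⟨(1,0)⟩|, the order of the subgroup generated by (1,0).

6

The order of (1,0) in Z_6 × Z_3 is lcm(ord(1) in Z_6, ord(0) in Z_3).
ord(1) = 6 and ord(0) = 1, so |⟨(1,0)⟩| = lcm(6, 1) = 6.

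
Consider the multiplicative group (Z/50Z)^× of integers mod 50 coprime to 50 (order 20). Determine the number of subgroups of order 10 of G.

1

|G| = 20 and 10 | 20, so subgroups of order 10 are possible by Lagrange.
The subgroups of order 10 are: {1, 9, 11, 19, 21, 29, 31, 39, 41, 49}.
So G has 1 subgroup of order 10.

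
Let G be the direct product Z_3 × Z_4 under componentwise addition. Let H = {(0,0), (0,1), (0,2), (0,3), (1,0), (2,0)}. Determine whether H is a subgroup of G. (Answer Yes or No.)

Closure fails: (0,1) + (1,0) = (1,1) ∉ H. So H is not a subgroup.

No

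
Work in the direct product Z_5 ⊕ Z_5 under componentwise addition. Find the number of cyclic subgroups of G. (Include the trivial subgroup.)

7

Each element a generates a cyclic subgroup ⟨a⟩; distinct elements may generate the same one (a cyclic group of order d has φ(d) generators).
Cyclic subgroups by order — order 1: 1; order 5: 6.
Total: 7.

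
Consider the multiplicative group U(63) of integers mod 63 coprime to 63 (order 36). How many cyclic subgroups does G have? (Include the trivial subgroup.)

20

A cyclic subgroup of order d is generated by each of its φ(d) elements of order d, so the cyclic subgroups of order d number (#elements of order d)/φ(d).
Cyclic subgroups by order — order 1: 1; order 2: 3; order 3: 4; order 6: 12.
Total: 20.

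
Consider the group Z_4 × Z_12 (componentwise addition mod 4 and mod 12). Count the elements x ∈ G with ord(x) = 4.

12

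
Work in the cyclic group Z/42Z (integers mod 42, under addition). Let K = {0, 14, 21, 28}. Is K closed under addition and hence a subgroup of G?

No

|K| = 4 does not divide |G| = 42, so by Lagrange K is not a subgroup.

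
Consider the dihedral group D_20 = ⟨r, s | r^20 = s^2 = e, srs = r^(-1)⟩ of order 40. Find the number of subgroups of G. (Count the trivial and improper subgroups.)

|G| = 40, so by Lagrange every subgroup order divides 40. Divisors: 1, 2, 4, 5, 8, 10, 20, 40.
Subgroups by order — order 1: 1; order 2: 21; order 4: 11; order 5: 1; order 8: 5; order 10: 5; order 20: 3; order 40: 1.
Total: 1 + 21 + 11 + 1 + 5 + 5 + 3 + 1 = 48.

48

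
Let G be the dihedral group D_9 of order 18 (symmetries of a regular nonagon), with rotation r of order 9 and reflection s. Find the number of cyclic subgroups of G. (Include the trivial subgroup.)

12

Group the elements of G by the cyclic subgroup they generate; each cyclic subgroup of order d accounts for φ(d) elements.
Cyclic subgroups by order — order 1: 1; order 2: 9; order 3: 1; order 9: 1.
Total: 12.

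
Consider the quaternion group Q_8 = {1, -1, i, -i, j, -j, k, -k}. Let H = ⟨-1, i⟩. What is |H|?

|⟨-1⟩| = 2 and |⟨i⟩| = 4, so |H| is a multiple of lcm(2, 4) = 4 and divides |G| = 8.
Closing under the operation: H = {1, -1, i, -i}, so |H| = 4.

4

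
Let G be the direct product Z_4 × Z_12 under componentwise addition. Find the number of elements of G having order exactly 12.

24

An element (a,b) has order lcm(ord(a), ord(b)); count pairs with lcm equal to 12.
Enumerating gives 24 such elements.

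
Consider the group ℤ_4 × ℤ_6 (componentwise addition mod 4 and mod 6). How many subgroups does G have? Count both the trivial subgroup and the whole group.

16

|G| = 24, so by Lagrange every subgroup order divides 24. Divisors: 1, 2, 3, 4, 6, 8, 12, 24.
Subgroups by order — order 1: 1; order 2: 3; order 3: 1; order 4: 3; order 6: 3; order 8: 1; order 12: 3; order 24: 1.
Total: 1 + 3 + 1 + 3 + 3 + 1 + 3 + 1 = 16.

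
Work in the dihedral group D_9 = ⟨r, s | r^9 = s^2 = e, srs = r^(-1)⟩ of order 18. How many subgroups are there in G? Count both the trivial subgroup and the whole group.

16

|G| = 18, so by Lagrange every subgroup order divides 18. Divisors: 1, 2, 3, 6, 9, 18.
Subgroups by order — order 1: 1; order 2: 9; order 3: 1; order 6: 3; order 9: 1; order 18: 1.
Total: 1 + 9 + 1 + 3 + 1 + 1 = 16.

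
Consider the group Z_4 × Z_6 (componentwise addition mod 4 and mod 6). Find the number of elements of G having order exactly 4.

An element (a,b) has order lcm(ord(a), ord(b)); count pairs with lcm equal to 4.
Enumerating gives 4 such elements.

4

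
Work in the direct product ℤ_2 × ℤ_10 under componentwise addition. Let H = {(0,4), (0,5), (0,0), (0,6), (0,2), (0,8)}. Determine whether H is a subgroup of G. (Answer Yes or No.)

No

|H| = 6 does not divide |G| = 20, so by Lagrange H is not a subgroup.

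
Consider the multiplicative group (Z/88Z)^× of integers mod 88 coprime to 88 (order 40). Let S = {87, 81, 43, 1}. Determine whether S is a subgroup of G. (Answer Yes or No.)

No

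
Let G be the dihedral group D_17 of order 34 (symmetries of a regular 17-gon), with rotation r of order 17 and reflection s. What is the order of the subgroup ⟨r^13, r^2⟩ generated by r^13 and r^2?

17

|⟨r^13⟩| = 17 and |⟨r^2⟩| = 17, so |H| is a multiple of lcm(17, 17) = 17 and divides |G| = 34.
Closing under the operation: H = {e, r, r^2, r^3, r^4, r^5, r^6, r^7, r^8, r^9, r^10, r^11, r^12, r^13, r^14, r^15, r^16}, so |H| = 17.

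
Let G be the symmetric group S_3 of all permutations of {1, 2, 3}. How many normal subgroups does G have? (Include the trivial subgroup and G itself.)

G has 6 subgroups. Checking conjugation-invariance by order — order 1: 1/1 normal; order 2: 0/3 normal; order 3: 1/1 normal; order 6: 1/1 normal.
Total normal subgroups: 3.

3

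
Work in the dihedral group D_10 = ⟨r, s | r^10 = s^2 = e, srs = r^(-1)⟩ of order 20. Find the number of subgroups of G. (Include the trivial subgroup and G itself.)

22

|G| = 20, so by Lagrange every subgroup order divides 20. Divisors: 1, 2, 4, 5, 10, 20.
Subgroups by order — order 1: 1; order 2: 11; order 4: 5; order 5: 1; order 10: 3; order 20: 1.
Total: 1 + 11 + 5 + 1 + 3 + 1 = 22.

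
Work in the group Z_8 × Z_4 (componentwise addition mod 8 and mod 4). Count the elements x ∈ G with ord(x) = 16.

0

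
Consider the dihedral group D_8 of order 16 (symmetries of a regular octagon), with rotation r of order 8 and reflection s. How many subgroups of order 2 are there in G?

9

|G| = 16 and 2 | 16, so subgroups of order 2 are possible by Lagrange.
The subgroups of order 2 are: {e, r^2s}; {e, r^3s}; {e, r^4}; {e, r^4s}; … (9 in all).
So G has 9 subgroups of order 2.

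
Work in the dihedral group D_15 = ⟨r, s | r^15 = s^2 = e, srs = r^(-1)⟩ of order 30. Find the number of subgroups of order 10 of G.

|G| = 30 and 10 | 30, so subgroups of order 10 are possible by Lagrange.
The subgroups of order 10 are: {e, r^3, r^6, r^9, r^12, rs, r^4s, r^7s, r^10s, r^13s}; {e, r^3, r^6, r^9, r^12, r^2s, r^5s, r^8s, r^11s, r^14s}; {e, r^3, r^6, r^9, r^12, s, r^3s, r^6s, r^9s, r^12s}.
So G has 3 subgroups of order 10.

3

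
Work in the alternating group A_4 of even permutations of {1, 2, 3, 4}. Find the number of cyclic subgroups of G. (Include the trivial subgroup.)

Each element a generates a cyclic subgroup ⟨a⟩; distinct elements may generate the same one (a cyclic group of order d has φ(d) generators).
Cyclic subgroups by order — order 1: 1; order 2: 3; order 3: 4.
Total: 8.

8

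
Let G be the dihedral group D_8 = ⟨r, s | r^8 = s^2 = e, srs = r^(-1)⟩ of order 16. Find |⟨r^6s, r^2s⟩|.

|⟨r^6s⟩| = 2 and |⟨r^2s⟩| = 2, so |H| is a multiple of lcm(2, 2) = 2 and divides |G| = 16.
Closing under the operation: H = {e, r^4, r^2s, r^6s}, so |H| = 4.

4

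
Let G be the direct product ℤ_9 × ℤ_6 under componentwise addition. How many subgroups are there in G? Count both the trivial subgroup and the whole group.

20

|G| = 54, so by Lagrange every subgroup order divides 54. Divisors: 1, 2, 3, 6, 9, 18, 27, 54.
Subgroups by order — order 1: 1; order 2: 1; order 3: 4; order 6: 4; order 9: 4; order 18: 4; order 27: 1; order 54: 1.
Total: 1 + 1 + 4 + 4 + 4 + 4 + 1 + 1 = 20.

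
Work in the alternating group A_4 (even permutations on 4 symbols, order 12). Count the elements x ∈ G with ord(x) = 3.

8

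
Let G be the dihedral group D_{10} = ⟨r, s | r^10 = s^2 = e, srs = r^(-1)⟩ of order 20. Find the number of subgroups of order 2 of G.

11

|G| = 20 and 2 | 20, so subgroups of order 2 are possible by Lagrange.
The subgroups of order 2 are: {e, r^2s}; {e, r^3s}; {e, r^4s}; {e, r^5}; … (11 in all).
So G has 11 subgroups of order 2.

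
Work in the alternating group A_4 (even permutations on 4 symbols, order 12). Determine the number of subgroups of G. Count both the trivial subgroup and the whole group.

10

|G| = 12, so by Lagrange every subgroup order divides 12. Divisors: 1, 2, 3, 4, 6, 12.
Subgroups by order — order 1: 1; order 2: 3; order 3: 4; order 4: 1; order 6: 0; order 12: 1.
Total: 1 + 3 + 4 + 1 + 0 + 1 = 10.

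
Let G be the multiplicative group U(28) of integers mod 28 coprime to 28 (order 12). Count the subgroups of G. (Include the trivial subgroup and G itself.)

|G| = 12, so by Lagrange every subgroup order divides 12. Divisors: 1, 2, 3, 4, 6, 12.
Subgroups by order — order 1: 1; order 2: 3; order 3: 1; order 4: 1; order 6: 3; order 12: 1.
Total: 1 + 3 + 1 + 1 + 3 + 1 = 10.

10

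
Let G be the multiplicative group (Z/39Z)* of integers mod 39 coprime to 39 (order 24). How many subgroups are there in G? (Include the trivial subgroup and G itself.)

|G| = 24, so by Lagrange every subgroup order divides 24. Divisors: 1, 2, 3, 4, 6, 8, 12, 24.
Subgroups by order — order 1: 1; order 2: 3; order 3: 1; order 4: 3; order 6: 3; order 8: 1; order 12: 3; order 24: 1.
Total: 1 + 3 + 1 + 3 + 3 + 1 + 3 + 1 = 16.

16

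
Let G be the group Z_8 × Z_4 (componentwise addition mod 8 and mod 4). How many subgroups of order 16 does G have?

3

|G| = 32 and 16 | 32, so subgroups of order 16 are possible by Lagrange.
The subgroups of order 16 are: {(0,0), (0,1), (0,2), (0,3), (2,0), (2,1), (2,2), (2,3), (4,0), (4,1), (4,2), (4,3), (6,0), (6,1), (6,2), (6,3)}; {(0,0), (0,2), (1,0), (1,2), (2,0), (2,2), (3,0), (3,2), (4,0), (4,2), (5,0), (5,2), (6,0), (6,2), (7,0), (7,2)}; {(0,0), (0,2), (1,1), (1,3), (2,0), (2,2), (3,1), (3,3), (4,0), (4,2), (5,1), (5,3), (6,0), (6,2), (7,1), (7,3)}.
So G has 3 subgroups of order 16.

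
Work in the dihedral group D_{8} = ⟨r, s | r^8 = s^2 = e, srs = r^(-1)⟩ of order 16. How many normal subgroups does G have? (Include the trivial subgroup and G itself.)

7

G has 19 subgroups. Checking conjugation-invariance by order — order 1: 1/1 normal; order 2: 1/9 normal; order 4: 1/5 normal; order 8: 3/3 normal; order 16: 1/1 normal.
Total normal subgroups: 7.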